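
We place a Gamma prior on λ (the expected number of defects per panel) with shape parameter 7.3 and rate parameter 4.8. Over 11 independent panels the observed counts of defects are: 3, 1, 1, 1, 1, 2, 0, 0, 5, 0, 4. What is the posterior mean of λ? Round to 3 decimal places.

Posterior mean ≈ 1.601

The Poisson likelihood adds the total count to the shape and the number of exposure periods to the rate. Here ∑xᵢ = 18 and n = 11, so shape 7.3→25.3 and rate 4.8→15.8.
Posterior mean = shape/rate = 25.3/15.8 = 1.601.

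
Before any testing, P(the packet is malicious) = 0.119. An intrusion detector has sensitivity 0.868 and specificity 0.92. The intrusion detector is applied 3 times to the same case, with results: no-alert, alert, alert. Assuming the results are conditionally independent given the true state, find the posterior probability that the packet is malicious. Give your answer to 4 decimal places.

Let H be the event that the packet is malicious; start with P(H) = 0.119. P('alert'|H) = 0.868, P('alert'|¬H) = 0.08.
Update on result 1 ('no-alert'): P(H) ← 0.132·0.1190 / (0.132·0.1190 + 0.92·0.8810) = 0.015708/0.82623 = 0.0190.
Update on result 2 ('alert'): P(H) ← 0.868·0.0190 / (0.868·0.0190 + 0.08·0.9810) = 0.016502/0.094981 = 0.1737.
Update on result 3 ('alert'): P(H) ← 0.868·0.1737 / (0.868·0.1737 + 0.08·0.8263) = 0.15081/0.21691 = 0.6953.

Posterior P(H) ≈ 0.6953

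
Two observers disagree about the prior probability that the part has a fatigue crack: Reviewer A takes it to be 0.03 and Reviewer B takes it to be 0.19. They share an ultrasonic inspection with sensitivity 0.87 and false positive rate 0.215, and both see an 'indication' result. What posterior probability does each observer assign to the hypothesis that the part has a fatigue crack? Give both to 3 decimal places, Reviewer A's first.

Reviewer A: 0.111; Reviewer B: 0.487

The likelihood ratio for an 'indication' result is 0.87/0.215 = 4.0465.
Reviewer A: prior odds 0.03/0.97 = 0.030928; posterior odds 0.12515; posterior probability 0.111.
Reviewer B: prior odds 0.19/0.81 = 0.23457; posterior odds 0.94918; posterior probability 0.487.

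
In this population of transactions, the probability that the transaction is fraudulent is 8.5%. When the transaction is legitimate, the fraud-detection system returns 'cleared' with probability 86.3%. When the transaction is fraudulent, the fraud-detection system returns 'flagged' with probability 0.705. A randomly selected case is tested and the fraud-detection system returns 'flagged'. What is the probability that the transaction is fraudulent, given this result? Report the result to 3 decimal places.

Write H for 'the transaction is fraudulent'. Prior odds H:¬H = 0.085/0.915 = 0.092896. For the 'flagged' outcome, the likelihood ratio is 0.705/0.137 = 5.1460.
Posterior odds = 0.092896 × 5.1460 = 0.47804, so P(H|E) = 0.47804/(1+0.47804) = 0.323.

P(H | E) ≈ 0.323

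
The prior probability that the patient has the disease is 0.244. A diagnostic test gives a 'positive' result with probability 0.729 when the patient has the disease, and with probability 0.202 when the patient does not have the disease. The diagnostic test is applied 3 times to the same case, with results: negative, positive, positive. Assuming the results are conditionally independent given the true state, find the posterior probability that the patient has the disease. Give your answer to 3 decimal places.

Posterior P(H) ≈ 0.588

With H the event that the patient has the disease, the joint likelihood of the observed sequence is P(data|H) = 0.271·0.729·0.729 = 0.14402 and P(data|¬H) = 0.798·0.202·0.202 = 0.032562.
Bayes: P(H|data) = 0.244·0.14402 / (0.244·0.14402 + 0.756·0.032562) = 0.035141/0.059758 = 0.5881.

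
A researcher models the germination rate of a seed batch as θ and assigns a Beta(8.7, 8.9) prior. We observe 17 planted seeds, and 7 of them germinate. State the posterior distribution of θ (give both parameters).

Posterior: Beta(15.7, 18.9)

The binomial likelihood is conjugate to the Beta prior: with 7 successes and 10 failures, the posterior is Beta(8.7+7, 8.9+10) = Beta(15.7, 18.9).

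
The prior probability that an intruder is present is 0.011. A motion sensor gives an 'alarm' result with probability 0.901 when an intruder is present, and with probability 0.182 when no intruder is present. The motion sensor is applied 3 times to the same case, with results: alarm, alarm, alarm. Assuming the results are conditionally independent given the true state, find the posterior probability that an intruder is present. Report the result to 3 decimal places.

Let H be the event that an intruder is present; start with P(H) = 0.011. P('alarm'|H) = 0.901, P('alarm'|¬H) = 0.182.
Update on result 1 ('alarm'): P(H) ← 0.901·0.0110 / (0.901·0.0110 + 0.182·0.9890) = 0.0099110/0.18991 = 0.0522.
Update on result 2 ('alarm'): P(H) ← 0.901·0.0522 / (0.901·0.0522 + 0.182·0.9478) = 0.047022/0.21952 = 0.2142.
Update on result 3 ('alarm'): P(H) ← 0.901·0.2142 / (0.901·0.2142 + 0.182·0.7858) = 0.19299/0.33601 = 0.5744.

Posterior P(H) ≈ 0.574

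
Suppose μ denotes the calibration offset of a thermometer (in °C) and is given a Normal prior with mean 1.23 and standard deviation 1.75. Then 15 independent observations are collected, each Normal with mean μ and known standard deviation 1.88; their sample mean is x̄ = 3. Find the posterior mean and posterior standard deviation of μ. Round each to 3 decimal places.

Posterior mean ≈ 2.874; posterior SD ≈ 0.468

Prior precision 1/τ₀² = 1/1.75² = 0.326531; data precision n/σ² = 15/1.88² = 4.24400.
Posterior precision = 0.326531 + 4.24400 = 4.57053, giving posterior SD = 1/√4.57053 = 0.468.
Posterior mean = (0.326531·1.23 + 4.24400·3) / 4.57053 = 2.874.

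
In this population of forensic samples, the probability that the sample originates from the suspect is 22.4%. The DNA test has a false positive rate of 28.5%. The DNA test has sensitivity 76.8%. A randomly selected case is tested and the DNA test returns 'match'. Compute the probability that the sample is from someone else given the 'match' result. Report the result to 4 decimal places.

P(¬H | E) ≈ 0.5625

Let H be the event that the sample originates from the suspect. P(H) = 0.224, so P(¬H) = 0.776. With E the 'match' result, P(E|H) = 0.768 and P(E|¬H) = 0.285.
P(E) = 0.768·0.224 + 0.285·0.776 = 0.17203 + 0.22116 = 0.39319.
By Bayes' theorem, P(H|E) = 0.17203 / 0.39319 = 0.4375. Hence P(¬H|E) = 1 − 0.4375 = 0.5625.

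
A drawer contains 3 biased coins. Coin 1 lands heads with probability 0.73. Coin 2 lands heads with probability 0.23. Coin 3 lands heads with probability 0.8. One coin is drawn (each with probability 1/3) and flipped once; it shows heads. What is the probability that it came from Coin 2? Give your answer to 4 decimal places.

P(heads|C1) = 0.73; P(heads|C2) = 0.23; P(heads|C3) = 0.8.
Prior × likelihood for each source: 0.333333·0.73=0.2433, 0.333333·0.23=0.07667, 0.333333·0.8=0.2667. Summing gives P(heads) = 0.58667.
P(Coin 2 | heads) = 0.07667 / 0.58667 = 0.1307.

Posterior probability ≈ 0.1307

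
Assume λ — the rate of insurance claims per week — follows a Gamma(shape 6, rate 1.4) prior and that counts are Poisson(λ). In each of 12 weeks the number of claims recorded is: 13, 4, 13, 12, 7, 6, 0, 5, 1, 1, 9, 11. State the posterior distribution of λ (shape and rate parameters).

Total count ∑xᵢ = 82 over n = 12 weeks.
Gamma is conjugate to the Poisson likelihood: posterior is Gamma(shape = 6+82 = 88, rate = 1.4+12 = 13.4).

Posterior: Gamma(shape=88, rate=13.4)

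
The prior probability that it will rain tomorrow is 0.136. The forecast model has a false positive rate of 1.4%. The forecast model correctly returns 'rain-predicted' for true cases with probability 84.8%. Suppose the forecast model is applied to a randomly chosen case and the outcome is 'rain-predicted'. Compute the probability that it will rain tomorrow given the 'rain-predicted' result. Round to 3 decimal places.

P(H | E) ≈ 0.905

Let H be the event that it will rain tomorrow. P(H) = 0.136, so P(¬H) = 0.864. With E the 'rain-predicted' result, P(E|H) = 0.848 and P(E|¬H) = 0.014.
P(E) = 0.848·0.136 + 0.014·0.864 = 0.11533 + 0.012096 = 0.12742.
By Bayes' theorem, P(H|E) = 0.11533 / 0.12742 = 0.905.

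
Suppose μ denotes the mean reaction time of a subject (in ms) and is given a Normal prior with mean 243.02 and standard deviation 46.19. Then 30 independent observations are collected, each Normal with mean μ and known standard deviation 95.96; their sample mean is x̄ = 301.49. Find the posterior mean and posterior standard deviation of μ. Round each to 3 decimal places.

With known σ, the Normal prior is conjugate. Weight on the data is w = (n/σ²)/(n/σ² + 1/τ₀²) = 0.00325792/(0.00325792+0.00046871) = 0.87423.
Posterior mean = w·x̄ + (1−w)·μ₀ = 0.87423·301.49 + 0.12577·243.02 = 294.136. Posterior variance = 1/(0.00325792+0.00046871) = 268.339, so SD = 16.381.

Posterior mean ≈ 294.136; posterior SD ≈ 16.381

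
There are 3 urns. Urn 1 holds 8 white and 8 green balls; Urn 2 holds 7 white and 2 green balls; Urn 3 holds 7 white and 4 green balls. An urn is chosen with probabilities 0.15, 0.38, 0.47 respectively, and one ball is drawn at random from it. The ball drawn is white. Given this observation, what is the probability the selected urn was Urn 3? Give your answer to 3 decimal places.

Tabulate prior·likelihood by source: [1] prior 0.15, lik 0.5, product 0.07500; [2] prior 0.38, lik 0.7778, product 0.2956; [3] prior 0.47, lik 0.6364, product 0.2991.
Normalizing constant = 0.66965; the posterior for Urn 3 is its product over the sum, 0.2991/0.66965 = 0.447.

Posterior probability ≈ 0.447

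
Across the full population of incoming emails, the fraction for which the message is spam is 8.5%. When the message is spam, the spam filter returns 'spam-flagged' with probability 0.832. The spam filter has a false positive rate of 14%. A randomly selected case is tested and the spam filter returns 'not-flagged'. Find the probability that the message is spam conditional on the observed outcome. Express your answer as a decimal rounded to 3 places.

P(H | E) ≈ 0.018

Let H be the event that the message is spam. P(H) = 0.085, so P(¬H) = 0.915. With E the 'not-flagged' result, P(E|H) = 0.168 and P(E|¬H) = 0.86.
P(E) = 0.168·0.085 + 0.86·0.915 = 0.014280 + 0.78690 = 0.80118.
By Bayes' theorem, P(H|E) = 0.014280 / 0.80118 = 0.018.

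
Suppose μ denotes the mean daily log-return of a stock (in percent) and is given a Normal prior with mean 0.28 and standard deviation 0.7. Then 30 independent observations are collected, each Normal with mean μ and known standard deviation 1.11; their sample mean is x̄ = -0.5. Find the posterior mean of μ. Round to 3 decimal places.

Posterior mean ≈ -0.440

Prior precision 1/τ₀² = 1/0.7² = 2.04082; data precision n/σ² = 30/1.11² = 24.3487.
Posterior precision = 2.04082 + 24.3487 = 26.3895.
Posterior mean = (2.04082·0.28 + 24.3487·-0.5) / 26.3895 = -0.440.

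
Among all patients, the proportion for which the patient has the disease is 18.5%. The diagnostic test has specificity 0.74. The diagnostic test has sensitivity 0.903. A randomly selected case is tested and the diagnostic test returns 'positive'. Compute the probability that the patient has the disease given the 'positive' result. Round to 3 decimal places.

P(H | E) ≈ 0.441

Let H be the event that the patient has the disease. P(H) = 0.185, so P(¬H) = 0.815. With E the 'positive' result, P(E|H) = 0.903 and P(E|¬H) = 0.26.
P(E) = 0.903·0.185 + 0.26·0.815 = 0.16706 + 0.21190 = 0.37896.
By Bayes' theorem, P(H|E) = 0.16706 / 0.37896 = 0.441.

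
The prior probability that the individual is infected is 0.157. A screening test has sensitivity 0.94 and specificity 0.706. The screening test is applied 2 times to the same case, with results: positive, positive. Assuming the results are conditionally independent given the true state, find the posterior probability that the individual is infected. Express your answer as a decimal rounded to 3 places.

Posterior P(H) ≈ 0.656

With H the event that the individual is infected, the joint likelihood of the observed sequence is P(data|H) = 0.94·0.94 = 0.88360 and P(data|¬H) = 0.294·0.294 = 0.086436.
Bayes: P(H|data) = 0.157·0.88360 / (0.157·0.88360 + 0.843·0.086436) = 0.13873/0.21159 = 0.6556.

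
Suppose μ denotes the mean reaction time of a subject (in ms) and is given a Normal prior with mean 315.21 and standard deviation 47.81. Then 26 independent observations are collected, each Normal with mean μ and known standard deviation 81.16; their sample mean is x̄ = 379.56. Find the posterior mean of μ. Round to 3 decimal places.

With known σ, the Normal prior is conjugate. Weight on the data is w = (n/σ²)/(n/σ² + 1/τ₀²) = 0.00394720/(0.00394720+0.00043748) = 0.90022.
Posterior mean = w·x̄ + (1−w)·μ₀ = 0.90022·379.56 + 0.099776·315.21 = 373.139.

Posterior mean ≈ 373.139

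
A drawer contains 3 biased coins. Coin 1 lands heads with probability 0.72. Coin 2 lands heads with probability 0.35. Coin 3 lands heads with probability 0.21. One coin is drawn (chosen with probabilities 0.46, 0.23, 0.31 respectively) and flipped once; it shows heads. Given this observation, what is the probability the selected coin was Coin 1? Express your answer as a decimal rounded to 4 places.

Posterior probability ≈ 0.6946

P(heads|C1) = 0.72; P(heads|C2) = 0.35; P(heads|C3) = 0.21.
Prior × likelihood for each source: 0.46·0.72=0.3312, 0.23·0.35=0.08050, 0.31·0.21=0.06510. Summing gives P(heads) = 0.47680.
P(Coin 1 | heads) = 0.3312 / 0.47680 = 0.6946.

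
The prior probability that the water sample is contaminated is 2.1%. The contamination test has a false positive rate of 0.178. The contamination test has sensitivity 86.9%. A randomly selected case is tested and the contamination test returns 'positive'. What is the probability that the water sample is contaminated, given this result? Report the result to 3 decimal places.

Let H be the event that the water sample is contaminated. P(H) = 0.021, so P(¬H) = 0.979. With E the 'positive' result, P(E|H) = 0.869 and P(E|¬H) = 0.178.
P(E) = 0.869·0.021 + 0.178·0.979 = 0.018249 + 0.17426 = 0.19251.
By Bayes' theorem, P(H|E) = 0.018249 / 0.19251 = 0.095.

P(H | E) ≈ 0.095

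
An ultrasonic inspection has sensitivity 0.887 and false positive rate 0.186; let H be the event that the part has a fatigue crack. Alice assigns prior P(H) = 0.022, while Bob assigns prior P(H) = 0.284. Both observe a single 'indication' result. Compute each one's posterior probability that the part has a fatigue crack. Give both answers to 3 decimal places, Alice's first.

P('+'|H) = 0.887, P('+'|¬H) = 0.186.
Alice: numerator 0.887·0.022 = 0.019514; evidence = 0.019514+0.186·0.978 = 0.20142; posterior = 0.097.
Bob: numerator 0.887·0.284 = 0.25191; evidence = 0.25191+0.186·0.716 = 0.38508; posterior = 0.654.

Alice: 0.097; Bob: 0.654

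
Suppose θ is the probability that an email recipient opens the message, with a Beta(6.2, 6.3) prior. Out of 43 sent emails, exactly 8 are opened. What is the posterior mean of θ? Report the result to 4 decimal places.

Posterior mean ≈ 0.2559

Observing 8 successes and 35 failures updates Beta(6.2, 6.3) by adding the success and failure counts to the two shape parameters: α = 6.2+8 = 14.2, β = 6.3+35 = 41.3.
Posterior mean = α/(α+β) = 14.2/55.5 = 0.2559.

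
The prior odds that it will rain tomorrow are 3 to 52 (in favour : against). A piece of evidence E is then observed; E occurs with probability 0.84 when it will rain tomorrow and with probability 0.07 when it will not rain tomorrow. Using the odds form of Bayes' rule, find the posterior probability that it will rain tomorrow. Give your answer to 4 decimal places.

Posterior probability ≈ 0.4091

Prior odds = 3/52 = 0.057692. In log-odds, ln(0.057692) = -2.8526.
Add log likelihood ratio: ln(12.000) = 2.4849.
Posterior log-odds = -0.36772, so posterior odds = exp(-0.36772) = 0.69231. Converting, P(H|E) = 0.69231/1.6923 = 0.4091.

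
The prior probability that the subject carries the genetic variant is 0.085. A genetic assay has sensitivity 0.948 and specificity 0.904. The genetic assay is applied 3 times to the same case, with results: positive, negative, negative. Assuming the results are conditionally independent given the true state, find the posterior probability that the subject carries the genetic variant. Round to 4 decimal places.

Posterior P(H) ≈ 0.0030

Let H be the event that the subject carries the genetic variant; start with P(H) = 0.085. P('positive'|H) = 0.948, P('positive'|¬H) = 0.096.
Update on result 1 ('positive'): P(H) ← 0.948·0.0850 / (0.948·0.0850 + 0.096·0.9150) = 0.080580/0.16842 = 0.4784.
Update on result 2 ('negative'): P(H) ← 0.052·0.4784 / (0.052·0.4784 + 0.904·0.5216) = 0.024879/0.49636 = 0.0501.
Update on result 3 ('negative'): P(H) ← 0.052·0.0501 / (0.052·0.0501 + 0.904·0.9499) = 0.0026064/0.86130 = 0.0030.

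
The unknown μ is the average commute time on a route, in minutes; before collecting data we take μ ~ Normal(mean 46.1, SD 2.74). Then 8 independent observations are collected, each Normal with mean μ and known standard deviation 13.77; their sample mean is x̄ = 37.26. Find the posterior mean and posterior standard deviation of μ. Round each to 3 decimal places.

Posterior mean ≈ 43.973; posterior SD ≈ 2.388

With known σ, the Normal prior is conjugate. Weight on the data is w = (n/σ²)/(n/σ² + 1/τ₀²) = 0.0421912/(0.0421912+0.133198) = 0.24056.
Posterior mean = w·x̄ + (1−w)·μ₀ = 0.24056·37.26 + 0.75944·46.1 = 43.973. Posterior variance = 1/(0.0421912+0.133198) = 5.70159, so SD = 2.388.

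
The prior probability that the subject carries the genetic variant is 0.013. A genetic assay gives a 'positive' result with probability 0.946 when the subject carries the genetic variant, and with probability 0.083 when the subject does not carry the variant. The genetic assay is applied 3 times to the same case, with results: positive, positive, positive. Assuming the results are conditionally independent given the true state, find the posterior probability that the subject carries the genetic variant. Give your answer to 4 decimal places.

Let H be the event that the subject carries the genetic variant; start with P(H) = 0.013. P('positive'|H) = 0.946, P('positive'|¬H) = 0.083.
Update on result 1 ('positive'): P(H) ← 0.946·0.0130 / (0.946·0.0130 + 0.083·0.9870) = 0.012298/0.094219 = 0.1305.
Update on result 2 ('positive'): P(H) ← 0.946·0.1305 / (0.946·0.1305 + 0.083·0.8695) = 0.12348/0.19564 = 0.6311.
Update on result 3 ('positive'): P(H) ← 0.946·0.6311 / (0.946·0.6311 + 0.083·0.3689) = 0.59705/0.62767 = 0.9512.

Posterior P(H) ≈ 0.9512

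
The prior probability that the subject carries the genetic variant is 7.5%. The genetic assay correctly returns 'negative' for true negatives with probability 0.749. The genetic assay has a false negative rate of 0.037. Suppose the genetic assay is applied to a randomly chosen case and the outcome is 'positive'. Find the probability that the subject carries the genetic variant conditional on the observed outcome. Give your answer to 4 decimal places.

P(H | E) ≈ 0.2373

Let H be the event that the subject carries the genetic variant. P(H) = 0.075, so P(¬H) = 0.925. With E the 'positive' result, P(E|H) = 0.963 and P(E|¬H) = 0.251.
P(E) = 0.963·0.075 + 0.251·0.925 = 0.072225 + 0.23218 = 0.30440.
By Bayes' theorem, P(H|E) = 0.072225 / 0.30440 = 0.2373.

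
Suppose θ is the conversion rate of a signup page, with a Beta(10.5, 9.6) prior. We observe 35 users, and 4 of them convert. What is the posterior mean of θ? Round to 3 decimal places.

The binomial likelihood is conjugate to the Beta prior: with 4 successes and 31 failures, the posterior is Beta(10.5+4, 9.6+31) = Beta(14.5, 40.6).
E[θ | data] = 14.5/(14.5+40.6) = 0.263.

Posterior mean ≈ 0.263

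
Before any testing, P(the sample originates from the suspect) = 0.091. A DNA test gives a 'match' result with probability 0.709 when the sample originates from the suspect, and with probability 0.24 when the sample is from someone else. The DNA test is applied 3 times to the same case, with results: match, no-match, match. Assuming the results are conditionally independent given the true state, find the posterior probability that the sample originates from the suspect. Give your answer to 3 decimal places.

Posterior P(H) ≈ 0.251

With H the event that the sample originates from the suspect, the joint likelihood of the observed sequence is P(data|H) = 0.709·0.291·0.709 = 0.14628 and P(data|¬H) = 0.24·0.76·0.24 = 0.043776.
Bayes: P(H|data) = 0.091·0.14628 / (0.091·0.14628 + 0.909·0.043776) = 0.013311/0.053104 = 0.2507.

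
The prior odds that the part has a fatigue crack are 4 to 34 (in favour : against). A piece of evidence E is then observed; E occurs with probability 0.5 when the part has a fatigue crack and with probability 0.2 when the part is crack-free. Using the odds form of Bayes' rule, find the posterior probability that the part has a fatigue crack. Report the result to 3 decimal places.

Prior odds = 4/34 = 0.11765.
Likelihood ratio for E = 0.5/0.2 = 2.5000.
Posterior odds = prior odds × LR = 0.29412.
Posterior probability = odds/(1+odds) = 0.29412/1.2941 = 0.227.

Posterior probability ≈ 0.227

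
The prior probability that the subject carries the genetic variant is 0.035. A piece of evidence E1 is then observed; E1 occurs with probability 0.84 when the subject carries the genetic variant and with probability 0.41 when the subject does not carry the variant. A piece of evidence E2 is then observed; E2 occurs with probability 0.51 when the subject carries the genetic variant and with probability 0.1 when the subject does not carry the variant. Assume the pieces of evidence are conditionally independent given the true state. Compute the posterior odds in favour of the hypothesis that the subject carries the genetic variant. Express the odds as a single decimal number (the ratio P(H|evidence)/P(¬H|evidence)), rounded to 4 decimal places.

Prior odds = 0.035/(1−0.035) = 0.036269. In log-odds, ln(0.036269) = -3.3168.
Add log likelihood ratios: ln(2.0488) + ln(5.1000) = 2.3465.
Posterior log-odds = -0.97029, so posterior odds = exp(-0.97029) = 0.37897.

Posterior odds ≈ 0.3790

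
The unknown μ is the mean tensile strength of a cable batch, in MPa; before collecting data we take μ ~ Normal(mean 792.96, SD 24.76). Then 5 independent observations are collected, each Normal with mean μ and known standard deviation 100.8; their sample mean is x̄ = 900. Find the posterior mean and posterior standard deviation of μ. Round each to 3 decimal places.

Posterior mean ≈ 817.768; posterior SD ≈ 21.702

Prior precision 1/τ₀² = 1/24.76² = 0.00163117; data precision n/σ² = 5/100.8² = 0.00049209.
Posterior precision = 0.00163117 + 0.00049209 = 0.00212326, giving posterior SD = 1/√0.00212326 = 21.702.
Posterior mean = (0.00163117·792.96 + 0.00049209·900) / 0.00212326 = 817.768.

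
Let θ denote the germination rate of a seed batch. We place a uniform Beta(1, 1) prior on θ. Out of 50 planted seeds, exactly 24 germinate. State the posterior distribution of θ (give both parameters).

The binomial likelihood is conjugate to the Beta prior: with 24 successes and 26 failures, the posterior is Beta(1+24, 1+26) = Beta(25, 27).

Posterior: Beta(25, 27)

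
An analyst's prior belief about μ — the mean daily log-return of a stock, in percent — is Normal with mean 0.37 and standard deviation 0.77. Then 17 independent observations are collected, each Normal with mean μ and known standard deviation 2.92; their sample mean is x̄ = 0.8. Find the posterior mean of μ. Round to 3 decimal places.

Posterior mean ≈ 0.603

Prior precision 1/τ₀² = 1/0.77² = 1.68663; data precision n/σ² = 17/2.92² = 1.99381.
Posterior precision = 1.68663 + 1.99381 = 3.68043.
Posterior mean = (1.68663·0.37 + 1.99381·0.8) / 3.68043 = 0.603.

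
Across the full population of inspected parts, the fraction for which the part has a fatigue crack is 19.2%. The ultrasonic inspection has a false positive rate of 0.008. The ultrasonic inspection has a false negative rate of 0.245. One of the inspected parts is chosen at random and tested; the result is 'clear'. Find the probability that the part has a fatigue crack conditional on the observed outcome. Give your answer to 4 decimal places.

P(H | E) ≈ 0.0554

Write H for 'the part has a fatigue crack'. Prior odds H:¬H = 0.192/0.808 = 0.23762. For the 'clear' outcome, the likelihood ratio is 0.245/0.992 = 0.24698.
Posterior odds = 0.23762 × 0.24698 = 0.058687, so P(H|E) = 0.058687/(1+0.058687) = 0.0554.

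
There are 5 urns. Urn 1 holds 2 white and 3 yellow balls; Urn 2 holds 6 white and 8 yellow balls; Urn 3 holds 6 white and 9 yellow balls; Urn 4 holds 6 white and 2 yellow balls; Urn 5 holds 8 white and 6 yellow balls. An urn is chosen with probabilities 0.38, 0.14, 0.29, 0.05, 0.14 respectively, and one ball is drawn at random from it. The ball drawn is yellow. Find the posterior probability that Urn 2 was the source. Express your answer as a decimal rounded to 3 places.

Posterior probability ≈ 0.144

Tabulate prior·likelihood by source: [1] prior 0.38, lik 0.6, product 0.2280; [2] prior 0.14, lik 0.5714, product 0.08000; [3] prior 0.29, lik 0.6, product 0.1740; [4] prior 0.05, lik 0.25, product 0.01250; [5] prior 0.14, lik 0.4286, product 0.06000.
Normalizing constant = 0.55450; the posterior for Urn 2 is its product over the sum, 0.08000/0.55450 = 0.144.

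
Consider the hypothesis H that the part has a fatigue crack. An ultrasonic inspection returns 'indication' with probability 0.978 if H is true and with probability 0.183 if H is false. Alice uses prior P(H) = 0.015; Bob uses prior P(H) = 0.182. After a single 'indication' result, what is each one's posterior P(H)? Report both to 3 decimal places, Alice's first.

Alice: 0.075; Bob: 0.543

P('+'|H) = 0.978, P('+'|¬H) = 0.183.
Alice: numerator 0.978·0.015 = 0.014670; evidence = 0.014670+0.183·0.985 = 0.19492; posterior = 0.075.
Bob: numerator 0.978·0.182 = 0.17800; evidence = 0.17800+0.183·0.818 = 0.32769; posterior = 0.543.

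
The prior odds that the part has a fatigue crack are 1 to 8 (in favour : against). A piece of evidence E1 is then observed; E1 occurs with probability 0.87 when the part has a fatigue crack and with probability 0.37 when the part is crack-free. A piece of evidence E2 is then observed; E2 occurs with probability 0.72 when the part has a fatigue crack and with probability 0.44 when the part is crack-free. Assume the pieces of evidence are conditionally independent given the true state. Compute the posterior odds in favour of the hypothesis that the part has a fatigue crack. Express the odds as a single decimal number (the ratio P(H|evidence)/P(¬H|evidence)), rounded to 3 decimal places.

Posterior odds ≈ 0.481

Prior odds = 1/8 = 0.12500. In log-odds, ln(0.12500) = -2.0794.
Add log likelihood ratios: ln(2.3514) + ln(1.6364) = 1.3475.
Posterior log-odds = -0.73197, so posterior odds = exp(-0.73197) = 0.48096.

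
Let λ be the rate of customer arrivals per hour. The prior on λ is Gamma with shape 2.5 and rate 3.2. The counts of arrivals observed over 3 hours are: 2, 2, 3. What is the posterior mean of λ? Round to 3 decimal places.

Total count ∑xᵢ = 7 over n = 3 hours.
Gamma is conjugate to the Poisson likelihood: posterior is Gamma(shape = 2.5+7 = 9.5, rate = 3.2+3 = 6.2).
E[λ | data] = 9.5/6.2 = 1.532.

Posterior mean ≈ 1.532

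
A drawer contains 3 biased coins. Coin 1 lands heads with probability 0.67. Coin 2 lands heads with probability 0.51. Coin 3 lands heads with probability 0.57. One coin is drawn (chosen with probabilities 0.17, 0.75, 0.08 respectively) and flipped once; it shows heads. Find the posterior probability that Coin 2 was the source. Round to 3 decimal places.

Tabulate prior·likelihood by source: [1] prior 0.17, lik 0.67, product 0.1139; [2] prior 0.75, lik 0.51, product 0.3825; [3] prior 0.08, lik 0.57, product 0.04560.
Normalizing constant = 0.54200; the posterior for Coin 2 is its product over the sum, 0.3825/0.54200 = 0.706.

Posterior probability ≈ 0.706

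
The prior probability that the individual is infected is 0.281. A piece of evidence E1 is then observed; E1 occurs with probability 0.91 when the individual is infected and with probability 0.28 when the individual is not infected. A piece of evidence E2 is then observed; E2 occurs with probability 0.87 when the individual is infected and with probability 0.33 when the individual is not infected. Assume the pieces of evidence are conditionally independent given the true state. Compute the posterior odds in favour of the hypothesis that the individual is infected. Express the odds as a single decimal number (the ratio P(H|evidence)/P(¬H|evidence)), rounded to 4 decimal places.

Prior odds = 0.281/(1−0.281) = 0.39082. In log-odds, ln(0.39082) = -0.93951.
Add log likelihood ratios: ln(3.2500) + ln(2.6364) = 2.1481.
Posterior log-odds = 1.2085, so posterior odds = exp(1.2085) = 3.3486.

Posterior odds ≈ 3.3486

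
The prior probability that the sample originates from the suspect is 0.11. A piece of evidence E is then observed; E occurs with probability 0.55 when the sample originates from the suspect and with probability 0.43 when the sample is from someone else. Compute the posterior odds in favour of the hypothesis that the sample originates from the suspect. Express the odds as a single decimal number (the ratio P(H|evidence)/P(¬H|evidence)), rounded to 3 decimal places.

Posterior odds ≈ 0.158

Prior odds = 0.11/(1−0.11) = 0.12360.
Likelihood ratio for E = 0.55/0.43 = 1.2791.
Posterior odds = prior odds × LR = 0.15809.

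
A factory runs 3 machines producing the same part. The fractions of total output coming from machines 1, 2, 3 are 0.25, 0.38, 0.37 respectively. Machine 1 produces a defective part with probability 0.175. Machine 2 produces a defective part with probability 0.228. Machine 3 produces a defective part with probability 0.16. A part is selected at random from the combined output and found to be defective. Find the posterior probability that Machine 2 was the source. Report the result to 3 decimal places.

Posterior probability ≈ 0.457

P(defective|M1) = 0.175; P(defective|M2) = 0.228; P(defective|M3) = 0.16.
Prior × likelihood for each source: 0.25·0.175=0.04375, 0.38·0.228=0.08664, 0.37·0.16=0.05920. Summing gives P(defective) = 0.18959.
P(Machine 2 | defective) = 0.08664 / 0.18959 = 0.457.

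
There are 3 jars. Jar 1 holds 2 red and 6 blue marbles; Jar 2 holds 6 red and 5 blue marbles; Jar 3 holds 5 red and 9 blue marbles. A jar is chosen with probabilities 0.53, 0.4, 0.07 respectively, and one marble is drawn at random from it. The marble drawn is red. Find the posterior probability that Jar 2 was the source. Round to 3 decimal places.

P(red|Jar 1) = 0.25; P(red|Jar 2) = 0.5455; P(red|Jar 3) = 0.3571.
Prior × likelihood for each source: 0.53·0.25=0.1325, 0.4·0.5455=0.2182, 0.07·0.3571=0.02500. Summing gives P(red) = 0.37568.
P(Jar 2 | red) = 0.2182 / 0.37568 = 0.581.

Posterior probability ≈ 0.581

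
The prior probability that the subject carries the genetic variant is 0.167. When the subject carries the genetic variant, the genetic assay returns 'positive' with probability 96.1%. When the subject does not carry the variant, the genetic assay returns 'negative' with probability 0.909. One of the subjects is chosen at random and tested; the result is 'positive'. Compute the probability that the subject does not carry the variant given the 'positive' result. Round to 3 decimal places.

Let H be the event that the subject carries the genetic variant. P(H) = 0.167, so P(¬H) = 0.833. With E the 'positive' result, P(E|H) = 0.961 and P(E|¬H) = 0.091.
P(E) = 0.961·0.167 + 0.091·0.833 = 0.16049 + 0.075803 = 0.23629.
By Bayes' theorem, P(H|E) = 0.16049 / 0.23629 = 0.679. Hence P(¬H|E) = 1 − 0.679 = 0.321.

P(¬H | E) ≈ 0.321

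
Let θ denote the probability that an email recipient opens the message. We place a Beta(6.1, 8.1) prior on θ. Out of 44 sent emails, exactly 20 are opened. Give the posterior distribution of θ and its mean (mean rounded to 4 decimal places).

Posterior: Beta(26.1, 32.1); mean ≈ 0.4485

The binomial likelihood is conjugate to the Beta prior: with 20 successes and 24 failures, the posterior is Beta(6.1+20, 8.1+24) = Beta(26.1, 32.1).
E[θ | data] = 26.1/(26.1+32.1) = 0.4485.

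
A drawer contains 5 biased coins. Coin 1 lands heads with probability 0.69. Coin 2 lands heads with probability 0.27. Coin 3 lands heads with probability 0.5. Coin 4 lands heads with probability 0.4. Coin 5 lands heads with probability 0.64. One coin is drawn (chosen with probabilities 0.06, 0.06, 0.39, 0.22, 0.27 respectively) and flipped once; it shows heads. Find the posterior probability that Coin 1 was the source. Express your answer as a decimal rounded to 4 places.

Posterior probability ≈ 0.0806

Tabulate prior·likelihood by source: [1] prior 0.06, lik 0.69, product 0.04140; [2] prior 0.06, lik 0.27, product 0.01620; [3] prior 0.39, lik 0.5, product 0.1950; [4] prior 0.22, lik 0.4, product 0.08800; [5] prior 0.27, lik 0.64, product 0.1728.
Normalizing constant = 0.51340; the posterior for Coin 1 is its product over the sum, 0.04140/0.51340 = 0.0806.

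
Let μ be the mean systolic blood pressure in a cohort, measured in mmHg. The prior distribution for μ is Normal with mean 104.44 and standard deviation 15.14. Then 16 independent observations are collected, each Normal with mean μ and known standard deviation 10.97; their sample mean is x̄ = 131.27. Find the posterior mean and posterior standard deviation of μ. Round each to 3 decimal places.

Posterior mean ≈ 130.418; posterior SD ≈ 2.699

With known σ, the Normal prior is conjugate. Weight on the data is w = (n/σ²)/(n/σ² + 1/τ₀²) = 0.132956/(0.132956+0.00436263) = 0.96823.
Posterior mean = w·x̄ + (1−w)·μ₀ = 0.96823·131.27 + 0.031770·104.44 = 130.418. Posterior variance = 1/(0.132956+0.00436263) = 7.28235, so SD = 2.699.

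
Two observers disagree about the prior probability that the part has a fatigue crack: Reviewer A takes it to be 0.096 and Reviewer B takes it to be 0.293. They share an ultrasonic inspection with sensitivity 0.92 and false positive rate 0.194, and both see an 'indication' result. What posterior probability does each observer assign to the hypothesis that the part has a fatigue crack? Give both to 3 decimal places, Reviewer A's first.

Reviewer A: 0.335; Reviewer B: 0.663

P('+'|H) = 0.92, P('+'|¬H) = 0.194.
Reviewer A: numerator 0.92·0.096 = 0.088320; evidence = 0.088320+0.194·0.904 = 0.26370; posterior = 0.335.
Reviewer B: numerator 0.92·0.293 = 0.26956; evidence = 0.26956+0.194·0.707 = 0.40672; posterior = 0.663.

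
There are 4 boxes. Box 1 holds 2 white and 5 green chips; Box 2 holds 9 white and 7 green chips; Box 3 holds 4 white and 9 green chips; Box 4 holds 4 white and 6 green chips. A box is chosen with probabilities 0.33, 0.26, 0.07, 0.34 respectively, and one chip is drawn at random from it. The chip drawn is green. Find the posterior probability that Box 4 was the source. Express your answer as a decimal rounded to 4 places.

Tabulate prior·likelihood by source: [1] prior 0.33, lik 0.7143, product 0.2357; [2] prior 0.26, lik 0.4375, product 0.1138; [3] prior 0.07, lik 0.6923, product 0.04846; [4] prior 0.34, lik 0.6, product 0.2040.
Normalizing constant = 0.60193; the posterior for Box 4 is its product over the sum, 0.2040/0.60193 = 0.3389.

Posterior probability ≈ 0.3389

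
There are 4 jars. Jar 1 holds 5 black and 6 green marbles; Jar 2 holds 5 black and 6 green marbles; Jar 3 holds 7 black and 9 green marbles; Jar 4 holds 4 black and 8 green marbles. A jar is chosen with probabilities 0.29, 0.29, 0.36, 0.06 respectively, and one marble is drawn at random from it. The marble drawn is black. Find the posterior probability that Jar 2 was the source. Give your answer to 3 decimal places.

Tabulate prior·likelihood by source: [1] prior 0.29, lik 0.4545, product 0.1318; [2] prior 0.29, lik 0.4545, product 0.1318; [3] prior 0.36, lik 0.4375, product 0.1575; [4] prior 0.06, lik 0.3333, product 0.02000.
Normalizing constant = 0.44114; the posterior for Jar 2 is its product over the sum, 0.1318/0.44114 = 0.299.

Posterior probability ≈ 0.299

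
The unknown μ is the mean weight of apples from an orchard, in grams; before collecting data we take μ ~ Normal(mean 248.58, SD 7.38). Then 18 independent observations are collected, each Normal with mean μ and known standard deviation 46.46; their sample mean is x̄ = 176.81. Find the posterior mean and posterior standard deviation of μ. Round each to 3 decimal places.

Posterior mean ≈ 226.164; posterior SD ≈ 6.120

Prior precision 1/τ₀² = 1/7.38² = 0.0183606; data precision n/σ² = 18/46.46² = 0.00833900.
Posterior precision = 0.0183606 + 0.00833900 = 0.0266996, giving posterior SD = 1/√0.0266996 = 6.120.
Posterior mean = (0.0183606·248.58 + 0.00833900·176.81) / 0.0266996 = 226.164.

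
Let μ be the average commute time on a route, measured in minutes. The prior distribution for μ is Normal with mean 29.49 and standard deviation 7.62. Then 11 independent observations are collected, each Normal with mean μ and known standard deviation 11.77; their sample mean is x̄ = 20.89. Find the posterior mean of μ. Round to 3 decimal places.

Prior precision 1/τ₀² = 1/7.62² = 0.0172223; data precision n/σ² = 11/11.77² = 0.0794035.
Posterior precision = 0.0172223 + 0.0794035 = 0.0966258.
Posterior mean = (0.0172223·29.49 + 0.0794035·20.89) / 0.0966258 = 22.423.

Posterior mean ≈ 22.423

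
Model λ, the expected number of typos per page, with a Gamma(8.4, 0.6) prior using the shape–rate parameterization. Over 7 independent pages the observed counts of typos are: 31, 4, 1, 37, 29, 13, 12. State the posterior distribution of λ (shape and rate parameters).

Posterior: Gamma(shape=135.4, rate=7.6)

The Poisson likelihood adds the total count to the shape and the number of exposure periods to the rate. Here ∑xᵢ = 127 and n = 7, so shape 8.4→135.4 and rate 0.6→7.6.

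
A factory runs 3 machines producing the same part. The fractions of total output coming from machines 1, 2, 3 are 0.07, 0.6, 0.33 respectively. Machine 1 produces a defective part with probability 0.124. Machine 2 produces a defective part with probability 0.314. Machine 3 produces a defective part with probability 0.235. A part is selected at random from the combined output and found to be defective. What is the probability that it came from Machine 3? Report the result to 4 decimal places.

Posterior probability ≈ 0.2824

P(defective|M1) = 0.124; P(defective|M2) = 0.314; P(defective|M3) = 0.235.
Prior × likelihood for each source: 0.07·0.124=0.008680, 0.6·0.314=0.1884, 0.33·0.235=0.07755. Summing gives P(defective) = 0.27463.
P(Machine 3 | defective) = 0.07755 / 0.27463 = 0.2824.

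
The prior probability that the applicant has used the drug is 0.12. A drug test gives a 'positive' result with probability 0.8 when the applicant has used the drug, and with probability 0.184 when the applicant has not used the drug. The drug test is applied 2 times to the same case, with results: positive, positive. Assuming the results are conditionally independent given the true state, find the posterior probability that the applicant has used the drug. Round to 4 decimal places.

Let H be the event that the applicant has used the drug; start with P(H) = 0.12. P('positive'|H) = 0.8, P('positive'|¬H) = 0.184.
Update on result 1 ('positive'): P(H) ← 0.8·0.1200 / (0.8·0.1200 + 0.184·0.8800) = 0.096000/0.25792 = 0.3722.
Update on result 2 ('positive'): P(H) ← 0.8·0.3722 / (0.8·0.3722 + 0.184·0.6278) = 0.29777/0.41328 = 0.7205.

Posterior P(H) ≈ 0.7205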